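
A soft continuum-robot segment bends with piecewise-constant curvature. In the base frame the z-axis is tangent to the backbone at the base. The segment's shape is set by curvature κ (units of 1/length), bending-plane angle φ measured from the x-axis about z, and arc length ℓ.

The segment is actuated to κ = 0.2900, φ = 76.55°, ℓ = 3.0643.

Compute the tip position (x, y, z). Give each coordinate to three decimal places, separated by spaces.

0.296 1.239 2.677

θ = κ·ℓ = 0.2900 × 3.0643 = 0.88865 rad
ρ = (1 − cos θ)/κ = (1 − 0.63046)/0.2900 = 1.27427
z = sin θ / κ = 0.77622/0.2900 = 2.67662
x = ρ cos φ = 1.27427 × cos(76.55°) = 0.29639
y = ρ sin φ = 1.27427 × sin(76.55°) = 1.23932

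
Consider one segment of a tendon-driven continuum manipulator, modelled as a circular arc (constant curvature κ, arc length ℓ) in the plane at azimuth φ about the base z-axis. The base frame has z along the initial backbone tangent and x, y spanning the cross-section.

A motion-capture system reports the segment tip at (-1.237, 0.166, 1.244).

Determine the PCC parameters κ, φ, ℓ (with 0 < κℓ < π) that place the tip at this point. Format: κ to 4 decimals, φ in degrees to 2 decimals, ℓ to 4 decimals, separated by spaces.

0.8039 172.36 1.9582

ρ = √(x²+y²) = √(-1.237² + 0.166²) = 1.24809
φ = atan2(y, x) mod 360° = atan2(0.166, -1.237) = 172.3568°
|p|² = ρ² + z² = 1.24809² + 1.244² = 3.10526
κ = 2ρ / |p|² = 2×1.24809 / 3.10526 = 0.80385
θ = 2·atan2(ρ, z) = 2·atan2(1.24809, 1.244) = 1.57408 rad
ℓ = θ/κ = 1.57408/0.80385 = 1.95816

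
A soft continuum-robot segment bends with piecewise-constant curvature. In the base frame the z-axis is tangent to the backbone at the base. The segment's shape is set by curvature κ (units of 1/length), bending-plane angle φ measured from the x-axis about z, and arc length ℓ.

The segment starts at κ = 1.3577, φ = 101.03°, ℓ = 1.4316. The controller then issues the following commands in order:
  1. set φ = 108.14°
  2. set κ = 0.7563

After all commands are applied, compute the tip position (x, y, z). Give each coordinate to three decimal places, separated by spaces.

-0.219 0.667 1.168

initial: κ=1.3577, φ=101.03°, ℓ=1.4316
cmd 1: set φ=108.14° → (κ,φ,ℓ)=(1.3577,108.14°,1.4316) → tip=(-0.3129,0.9549,0.6859)
cmd 2: set κ=0.7563 → (κ,φ,ℓ)=(0.7563,108.14°,1.4316) → tip=(-0.2186,0.6673,1.1678)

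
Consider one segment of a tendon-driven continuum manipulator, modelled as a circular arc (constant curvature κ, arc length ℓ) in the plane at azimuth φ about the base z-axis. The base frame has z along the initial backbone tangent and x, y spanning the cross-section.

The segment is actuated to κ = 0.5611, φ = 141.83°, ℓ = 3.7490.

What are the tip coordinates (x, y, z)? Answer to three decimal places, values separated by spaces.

-2.113 1.661 1.535

θ = κ·ℓ = 0.5611 × 3.7490 = 2.10356 rad
ρ = (1 − cos θ)/κ = (1 − -0.50792)/0.5611 = 2.68743
z = sin θ / κ = 0.86140/0.5611 = 1.53521
x = ρ cos φ = 2.68743 × cos(141.83°) = -2.11281
y = ρ sin φ = 2.68743 × sin(141.83°) = 1.66083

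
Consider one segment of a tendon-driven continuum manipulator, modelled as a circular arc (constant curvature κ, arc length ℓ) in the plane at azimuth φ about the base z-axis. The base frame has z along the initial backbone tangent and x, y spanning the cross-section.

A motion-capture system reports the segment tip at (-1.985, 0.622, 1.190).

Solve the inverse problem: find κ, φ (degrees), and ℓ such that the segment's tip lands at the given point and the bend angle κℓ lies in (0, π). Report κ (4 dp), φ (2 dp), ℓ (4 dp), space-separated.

ρ = √(x²+y²) = √(-1.985² + 0.622²) = 2.08017
φ = atan2(y, x) mod 360° = atan2(0.622, -1.985) = 162.6016°
|p|² = ρ² + z² = 2.08017² + 1.190² = 5.74321
κ = 2ρ / |p|² = 2×2.08017 / 5.74321 = 0.72439
θ = 2·atan2(ρ, z) = 2·atan2(2.08017, 1.190) = 2.10234 rad
ℓ = θ/κ = 2.10234/0.72439 = 2.90220

0.7244 162.60 2.9022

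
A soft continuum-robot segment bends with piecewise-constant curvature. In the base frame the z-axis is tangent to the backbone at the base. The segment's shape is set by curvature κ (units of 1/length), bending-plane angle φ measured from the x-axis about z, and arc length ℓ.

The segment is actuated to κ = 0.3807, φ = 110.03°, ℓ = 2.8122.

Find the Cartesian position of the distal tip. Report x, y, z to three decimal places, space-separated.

θ = κ·ℓ = 0.3807 × 2.8122 = 1.07060 rad
ρ = (1 − cos θ)/κ = (1 − 0.47959)/0.3807 = 1.36697
z = sin θ / κ = 0.87749/0.3807 = 2.30494
x = ρ cos φ = 1.36697 × cos(110.03°) = -0.46820
y = ρ sin φ = 1.36697 × sin(110.03°) = 1.28429

-0.468 1.284 2.305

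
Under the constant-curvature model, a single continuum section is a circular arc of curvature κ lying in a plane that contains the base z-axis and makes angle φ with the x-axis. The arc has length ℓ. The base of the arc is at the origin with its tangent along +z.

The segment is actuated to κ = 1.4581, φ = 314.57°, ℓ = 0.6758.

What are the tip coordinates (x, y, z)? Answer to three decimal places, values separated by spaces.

θ = κ·ℓ = 1.4581 × 0.6758 = 0.98538 rad
ρ = (1 − cos θ)/κ = (1 − 0.55254)/1.4581 = 0.30688
z = sin θ / κ = 0.83348/1.4581 = 0.57162
x = ρ cos φ = 0.30688 × cos(314.57°) = 0.21536
y = ρ sin φ = 0.30688 × sin(314.57°) = -0.21862

0.215 -0.219 0.572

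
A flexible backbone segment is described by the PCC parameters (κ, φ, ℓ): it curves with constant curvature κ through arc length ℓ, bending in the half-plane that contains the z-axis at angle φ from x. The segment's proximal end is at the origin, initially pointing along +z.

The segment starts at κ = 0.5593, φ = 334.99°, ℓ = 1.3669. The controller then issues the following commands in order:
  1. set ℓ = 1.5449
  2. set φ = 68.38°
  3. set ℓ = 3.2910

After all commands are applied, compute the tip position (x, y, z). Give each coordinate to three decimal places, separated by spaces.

initial: κ=0.5593, φ=334.99°, ℓ=1.3669
cmd 1: set ℓ=1.5449 → (κ,φ,ℓ)=(0.5593,334.99°,1.5449) → tip=(0.5682,-0.2651,1.3597)
cmd 2: set φ=68.38° → (κ,φ,ℓ)=(0.5593,68.38°,1.5449) → tip=(0.2310,0.5828,1.3597)
cmd 3: set ℓ=3.2910 → (κ,φ,ℓ)=(0.5593,68.38°,3.2910) → tip=(0.8344,2.1053,1.7232)

0.834 2.105 1.723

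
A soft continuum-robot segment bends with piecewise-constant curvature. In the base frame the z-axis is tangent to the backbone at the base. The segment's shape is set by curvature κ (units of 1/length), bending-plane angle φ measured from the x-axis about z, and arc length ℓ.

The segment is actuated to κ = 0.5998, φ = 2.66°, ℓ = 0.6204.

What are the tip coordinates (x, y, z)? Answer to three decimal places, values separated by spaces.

θ = κ·ℓ = 0.5998 × 0.6204 = 0.37212 rad
ρ = (1 − cos θ)/κ = (1 − 0.93156)/0.5998 = 0.11410
z = sin θ / κ = 0.36359/0.5998 = 0.60618
x = ρ cos φ = 0.11410 × cos(2.66°) = 0.11398
y = ρ sin φ = 0.11410 × sin(2.66°) = 0.00530

0.114 0.005 0.606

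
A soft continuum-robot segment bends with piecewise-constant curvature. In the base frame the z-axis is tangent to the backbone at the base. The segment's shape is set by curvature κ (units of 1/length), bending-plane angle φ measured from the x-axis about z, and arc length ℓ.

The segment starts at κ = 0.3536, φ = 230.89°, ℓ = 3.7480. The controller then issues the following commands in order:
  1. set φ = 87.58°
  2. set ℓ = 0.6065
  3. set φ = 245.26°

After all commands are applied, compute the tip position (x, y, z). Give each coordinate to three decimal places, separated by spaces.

-0.027 -0.059 0.602

initial: κ=0.3536, φ=230.89°, ℓ=3.7480
cmd 1: set φ=87.58° → (κ,φ,ℓ)=(0.3536,87.58°,3.7480) → tip=(0.0904,2.1388,2.7433)
cmd 2: set ℓ=0.6065 → (κ,φ,ℓ)=(0.3536,87.58°,0.6065) → tip=(0.0027,0.0647,0.6019)
cmd 3: set φ=245.26° → (κ,φ,ℓ)=(0.3536,245.26°,0.6065) → tip=(-0.0271,-0.0588,0.6019)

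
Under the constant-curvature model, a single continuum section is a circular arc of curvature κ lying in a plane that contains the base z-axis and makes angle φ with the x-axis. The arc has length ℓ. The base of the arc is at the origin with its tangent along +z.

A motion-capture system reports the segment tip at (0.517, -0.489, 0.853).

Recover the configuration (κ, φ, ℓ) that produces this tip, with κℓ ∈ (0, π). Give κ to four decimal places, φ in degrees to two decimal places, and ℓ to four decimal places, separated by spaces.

1.1533 316.59 1.2057

ρ = √(x²+y²) = √(0.517² + -0.489²) = 0.71162
φ = atan2(y, x) mod 360° = atan2(-0.489, 0.517) = 316.5943°
|p|² = ρ² + z² = 0.71162² + 0.853² = 1.23402
κ = 2ρ / |p|² = 2×0.71162 / 1.23402 = 1.15335
θ = 2·atan2(ρ, z) = 2·atan2(0.71162, 0.853) = 1.39057 rad
ℓ = θ/κ = 1.39057/1.15335 = 1.20569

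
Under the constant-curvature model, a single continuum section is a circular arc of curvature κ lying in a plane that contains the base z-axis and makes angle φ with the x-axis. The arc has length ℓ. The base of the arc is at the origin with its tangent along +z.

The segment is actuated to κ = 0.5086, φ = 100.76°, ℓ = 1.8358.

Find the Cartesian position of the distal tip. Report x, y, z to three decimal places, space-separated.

θ = κ·ℓ = 0.5086 × 1.8358 = 0.93369 rad
ρ = (1 − cos θ)/κ = (1 − 0.59487)/0.5086 = 0.79655
z = sin θ / κ = 0.80382/0.5086 = 1.58045
x = ρ cos φ = 0.79655 × cos(100.76°) = -0.14871
y = ρ sin φ = 0.79655 × sin(100.76°) = 0.78255

-0.149 0.783 1.580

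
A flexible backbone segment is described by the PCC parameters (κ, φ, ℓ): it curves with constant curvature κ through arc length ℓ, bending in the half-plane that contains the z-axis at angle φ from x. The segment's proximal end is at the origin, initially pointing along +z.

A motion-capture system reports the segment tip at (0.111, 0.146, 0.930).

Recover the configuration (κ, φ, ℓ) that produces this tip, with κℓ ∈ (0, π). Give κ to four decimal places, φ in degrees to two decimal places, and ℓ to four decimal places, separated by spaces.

ρ = √(x²+y²) = √(0.111² + 0.146²) = 0.18340
φ = atan2(y, x) mod 360° = atan2(0.146, 0.111) = 52.7552°
|p|² = ρ² + z² = 0.18340² + 0.930² = 0.89854
κ = 2ρ / |p|² = 2×0.18340 / 0.89854 = 0.40823
θ = 2·atan2(ρ, z) = 2·atan2(0.18340, 0.930) = 0.38942 rad
ℓ = θ/κ = 0.38942/0.40823 = 0.95393

0.4082 52.76 0.9539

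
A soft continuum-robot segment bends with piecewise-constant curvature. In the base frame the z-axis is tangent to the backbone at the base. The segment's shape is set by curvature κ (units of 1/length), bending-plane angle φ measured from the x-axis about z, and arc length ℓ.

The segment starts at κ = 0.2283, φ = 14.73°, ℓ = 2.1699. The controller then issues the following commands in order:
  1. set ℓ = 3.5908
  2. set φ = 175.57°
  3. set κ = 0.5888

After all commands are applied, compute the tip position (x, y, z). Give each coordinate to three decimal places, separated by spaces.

-2.569 0.199 1.454

initial: κ=0.2283, φ=14.73°, ℓ=2.1699
cmd 1: set ℓ=3.5908 → (κ,φ,ℓ)=(0.2283,14.73°,3.5908) → tip=(1.3455,0.3537,3.2019)
cmd 2: set φ=175.57° → (κ,φ,ℓ)=(0.2283,175.57°,3.5908) → tip=(-1.3871,0.1075,3.2019)
cmd 3: set κ=0.5888 → (κ,φ,ℓ)=(0.5888,175.57°,3.5908) → tip=(-2.5689,0.1990,1.4537)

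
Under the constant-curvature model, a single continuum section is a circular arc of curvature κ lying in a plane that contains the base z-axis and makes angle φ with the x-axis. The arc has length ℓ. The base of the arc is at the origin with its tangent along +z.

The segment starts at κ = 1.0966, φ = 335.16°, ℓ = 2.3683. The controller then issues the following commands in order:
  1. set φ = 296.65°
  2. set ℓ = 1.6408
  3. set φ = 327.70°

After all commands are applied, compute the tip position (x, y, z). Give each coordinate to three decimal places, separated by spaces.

initial: κ=1.0966, φ=335.16°, ℓ=2.3683
cmd 1: set φ=296.65° → (κ,φ,ℓ)=(1.0966,296.65°,2.3683) → tip=(0.7589,-1.5122,0.4724)
cmd 2: set ℓ=1.6408 → (κ,φ,ℓ)=(1.0966,296.65°,1.6408) → tip=(0.5017,-0.9997,0.8882)
cmd 3: set φ=327.70° → (κ,φ,ℓ)=(1.0966,327.70°,1.6408) → tip=(0.9454,-0.5977,0.8882)

0.945 -0.598 0.888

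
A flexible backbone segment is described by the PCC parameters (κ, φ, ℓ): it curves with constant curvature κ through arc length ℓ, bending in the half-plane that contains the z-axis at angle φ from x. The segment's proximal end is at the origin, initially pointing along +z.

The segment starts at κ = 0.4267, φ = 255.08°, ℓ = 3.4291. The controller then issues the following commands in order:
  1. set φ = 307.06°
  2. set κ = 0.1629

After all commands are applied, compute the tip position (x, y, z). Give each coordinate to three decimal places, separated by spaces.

0.562 -0.745 3.254

initial: κ=0.4267, φ=255.08°, ℓ=3.4291
cmd 1: set φ=307.06° → (κ,φ,ℓ)=(0.4267,307.06°,3.4291) → tip=(1.2607,-1.6693,2.3300)
cmd 2: set κ=0.1629 → (κ,φ,ℓ)=(0.1629,307.06°,3.4291) → tip=(0.5623,-0.7446,3.2535)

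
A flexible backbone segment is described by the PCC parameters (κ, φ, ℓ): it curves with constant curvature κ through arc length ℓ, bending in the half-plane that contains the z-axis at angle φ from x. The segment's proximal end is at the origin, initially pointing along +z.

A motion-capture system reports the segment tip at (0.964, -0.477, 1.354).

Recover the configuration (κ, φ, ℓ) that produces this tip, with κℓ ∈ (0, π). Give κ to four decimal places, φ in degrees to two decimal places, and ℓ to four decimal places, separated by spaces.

ρ = √(x²+y²) = √(0.964² + -0.477²) = 1.07556
φ = atan2(y, x) mod 360° = atan2(-0.477, 0.964) = 333.6732°
|p|² = ρ² + z² = 1.07556² + 1.354² = 2.99014
κ = 2ρ / |p|² = 2×1.07556 / 2.99014 = 0.71940
θ = 2·atan2(ρ, z) = 2·atan2(1.07556, 1.354) = 1.34258 rad
ℓ = θ/κ = 1.34258/0.71940 = 1.86624

0.7194 333.67 1.8662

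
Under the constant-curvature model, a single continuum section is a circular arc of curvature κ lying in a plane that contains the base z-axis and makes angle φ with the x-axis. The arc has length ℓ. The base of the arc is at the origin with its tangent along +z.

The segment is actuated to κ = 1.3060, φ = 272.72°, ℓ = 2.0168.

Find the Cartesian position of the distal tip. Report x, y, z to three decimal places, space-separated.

θ = κ·ℓ = 1.3060 × 2.0168 = 2.63394 rad
ρ = (1 − cos θ)/κ = (1 − -0.87389)/1.3060 = 1.43483
z = sin θ / κ = 0.48613/1.3060 = 0.37223
x = ρ cos φ = 1.43483 × cos(272.72°) = 0.06809
y = ρ sin φ = 1.43483 × sin(272.72°) = -1.43321

0.068 -1.433 0.372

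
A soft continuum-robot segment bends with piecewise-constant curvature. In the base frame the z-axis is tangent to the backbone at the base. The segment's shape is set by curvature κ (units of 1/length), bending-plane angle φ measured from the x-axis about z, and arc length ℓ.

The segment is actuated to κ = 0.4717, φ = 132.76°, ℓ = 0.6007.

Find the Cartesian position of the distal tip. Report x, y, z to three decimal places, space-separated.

θ = κ·ℓ = 0.4717 × 0.6007 = 0.28335 rad
ρ = (1 − cos θ)/κ = (1 − 0.96012)/0.4717 = 0.08454
z = sin θ / κ = 0.27957/0.4717 = 0.59269
x = ρ cos φ = 0.08454 × cos(132.76°) = -0.05739
y = ρ sin φ = 0.08454 × sin(132.76°) = 0.06207

-0.057 0.062 0.593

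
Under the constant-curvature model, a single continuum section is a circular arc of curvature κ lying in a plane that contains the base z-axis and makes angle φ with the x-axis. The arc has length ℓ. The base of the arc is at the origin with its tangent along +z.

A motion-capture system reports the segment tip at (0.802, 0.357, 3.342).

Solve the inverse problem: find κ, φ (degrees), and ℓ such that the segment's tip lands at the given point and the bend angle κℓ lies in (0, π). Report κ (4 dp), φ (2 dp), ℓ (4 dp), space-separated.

0.1471 24.00 3.4937

ρ = √(x²+y²) = √(0.802² + 0.357²) = 0.87787
φ = atan2(y, x) mod 360° = atan2(0.357, 0.802) = 23.9956°
|p|² = ρ² + z² = 0.87787² + 3.342² = 11.93962
κ = 2ρ / |p|² = 2×0.87787 / 11.93962 = 0.14705
θ = 2·atan2(ρ, z) = 2·atan2(0.87787, 3.342) = 0.51375 rad
ℓ = θ/κ = 0.51375/0.14705 = 3.49367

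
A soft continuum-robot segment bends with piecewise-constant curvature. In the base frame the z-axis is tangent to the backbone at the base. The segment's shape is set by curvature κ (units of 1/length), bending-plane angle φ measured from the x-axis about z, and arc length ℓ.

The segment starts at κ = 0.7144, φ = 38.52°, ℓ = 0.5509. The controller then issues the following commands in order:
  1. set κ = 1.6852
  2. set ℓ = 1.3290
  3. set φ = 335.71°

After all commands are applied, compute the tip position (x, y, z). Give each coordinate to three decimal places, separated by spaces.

initial: κ=0.7144, φ=38.52°, ℓ=0.5509
cmd 1: set κ=1.6852 → (κ,φ,ℓ)=(1.6852,38.52°,0.5509) → tip=(0.1861,0.1481,0.4751)
cmd 2: set ℓ=1.3290 → (κ,φ,ℓ)=(1.6852,38.52°,1.3290) → tip=(0.7522,0.5987,0.4656)
cmd 3: set φ=335.71° → (κ,φ,ℓ)=(1.6852,335.71°,1.3290) → tip=(0.8762,-0.3955,0.4656)

0.876 -0.395 0.466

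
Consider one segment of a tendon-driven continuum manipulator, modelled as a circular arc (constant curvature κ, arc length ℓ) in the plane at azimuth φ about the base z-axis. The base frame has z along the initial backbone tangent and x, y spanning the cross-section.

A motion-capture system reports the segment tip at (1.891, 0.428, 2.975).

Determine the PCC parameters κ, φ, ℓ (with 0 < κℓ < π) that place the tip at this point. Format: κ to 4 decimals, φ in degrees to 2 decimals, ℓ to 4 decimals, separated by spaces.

0.3075 12.75 3.7564

ρ = √(x²+y²) = √(1.891² + 0.428²) = 1.93883
φ = atan2(y, x) mod 360° = atan2(0.428, 1.891) = 12.7532°
|p|² = ρ² + z² = 1.93883² + 2.975² = 12.60969
κ = 2ρ / |p|² = 2×1.93883 / 12.60969 = 0.30751
θ = 2·atan2(ρ, z) = 2·atan2(1.93883, 2.975) = 1.15515 rad
ℓ = θ/κ = 1.15515/0.30751 = 3.75641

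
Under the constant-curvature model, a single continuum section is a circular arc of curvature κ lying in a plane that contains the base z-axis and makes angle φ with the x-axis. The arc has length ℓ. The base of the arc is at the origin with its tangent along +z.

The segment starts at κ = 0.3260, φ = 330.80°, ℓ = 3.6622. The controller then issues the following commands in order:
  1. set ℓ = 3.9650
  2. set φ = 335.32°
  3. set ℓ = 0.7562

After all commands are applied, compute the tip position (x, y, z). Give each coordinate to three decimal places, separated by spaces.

0.084 -0.039 0.749

initial: κ=0.3260, φ=330.80°, ℓ=3.6622
cmd 1: set ℓ=3.9650 → (κ,φ,ℓ)=(0.3260,330.80°,3.9650) → tip=(1.9423,-1.0855,2.9495)
cmd 2: set φ=335.32° → (κ,φ,ℓ)=(0.3260,335.32°,3.9650) → tip=(2.0218,-0.9291,2.9495)
cmd 3: set ℓ=0.7562 → (κ,φ,ℓ)=(0.3260,335.32°,0.7562) → tip=(0.0843,-0.0387,0.7486)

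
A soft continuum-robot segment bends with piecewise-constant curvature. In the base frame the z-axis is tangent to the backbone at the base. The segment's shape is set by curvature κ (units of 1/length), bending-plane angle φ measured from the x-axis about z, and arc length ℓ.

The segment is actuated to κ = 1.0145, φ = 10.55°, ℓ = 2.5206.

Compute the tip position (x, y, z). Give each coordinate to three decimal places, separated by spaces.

1.777 0.331 0.544

θ = κ·ℓ = 1.0145 × 2.5206 = 2.55715 rad
ρ = (1 − cos θ)/κ = (1 − -0.83402)/1.0145 = 1.80781
z = sin θ / κ = 0.55174/1.0145 = 0.54385
x = ρ cos φ = 1.80781 × cos(10.55°) = 1.77725
y = ρ sin φ = 1.80781 × sin(10.55°) = 0.33100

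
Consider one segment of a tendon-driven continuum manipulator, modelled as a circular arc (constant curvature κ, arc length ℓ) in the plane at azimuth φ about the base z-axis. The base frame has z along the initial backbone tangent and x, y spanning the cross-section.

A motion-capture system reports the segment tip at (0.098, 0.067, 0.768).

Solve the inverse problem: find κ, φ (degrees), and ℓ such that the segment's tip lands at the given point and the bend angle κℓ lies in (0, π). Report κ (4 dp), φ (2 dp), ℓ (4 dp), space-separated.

ρ = √(x²+y²) = √(0.098² + 0.067²) = 0.11871
φ = atan2(y, x) mod 360° = atan2(0.067, 0.098) = 34.3594°
|p|² = ρ² + z² = 0.11871² + 0.768² = 0.60392
κ = 2ρ / |p|² = 2×0.11871 / 0.60392 = 0.39315
θ = 2·atan2(ρ, z) = 2·atan2(0.11871, 0.768) = 0.30672 rad
ℓ = θ/κ = 0.30672/0.39315 = 0.78018

0.3931 34.36 0.7802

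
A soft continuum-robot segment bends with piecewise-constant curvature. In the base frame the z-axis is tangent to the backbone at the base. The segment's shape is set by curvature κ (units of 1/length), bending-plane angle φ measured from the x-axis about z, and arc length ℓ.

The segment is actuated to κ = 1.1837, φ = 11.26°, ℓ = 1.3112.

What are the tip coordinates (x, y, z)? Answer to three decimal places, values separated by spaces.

θ = κ·ℓ = 1.1837 × 1.3112 = 1.55207 rad
ρ = (1 − cos θ)/κ = (1 − 0.01873)/1.1837 = 0.82899
z = sin θ / κ = 0.99982/1.1837 = 0.84466
x = ρ cos φ = 0.82899 × cos(11.26°) = 0.81303
y = ρ sin φ = 0.82899 × sin(11.26°) = 0.16187

0.813 0.162 0.845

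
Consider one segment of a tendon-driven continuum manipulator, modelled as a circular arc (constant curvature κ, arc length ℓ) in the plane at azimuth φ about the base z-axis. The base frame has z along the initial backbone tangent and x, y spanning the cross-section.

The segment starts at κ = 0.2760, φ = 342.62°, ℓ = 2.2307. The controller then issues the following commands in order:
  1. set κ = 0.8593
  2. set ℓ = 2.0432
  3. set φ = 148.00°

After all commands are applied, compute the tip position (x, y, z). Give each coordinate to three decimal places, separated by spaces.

-1.168 0.730 1.144

initial: κ=0.2760, φ=342.62°, ℓ=2.2307
cmd 1: set κ=0.8593 → (κ,φ,ℓ)=(0.8593,342.62°,2.2307) → tip=(1.4873,-0.4655,1.0948)
cmd 2: set ℓ=2.0432 → (κ,φ,ℓ)=(0.8593,342.62°,2.0432) → tip=(1.3148,-0.4115,1.1439)
cmd 3: set φ=148.00° → (κ,φ,ℓ)=(0.8593,148.00°,2.0432) → tip=(-1.1684,0.7301,1.1439)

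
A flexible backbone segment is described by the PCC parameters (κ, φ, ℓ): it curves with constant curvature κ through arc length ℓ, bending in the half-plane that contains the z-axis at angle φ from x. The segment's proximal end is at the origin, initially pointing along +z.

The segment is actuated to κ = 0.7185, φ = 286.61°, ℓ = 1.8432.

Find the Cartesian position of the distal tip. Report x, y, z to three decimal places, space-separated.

θ = κ·ℓ = 0.7185 × 1.8432 = 1.32434 rad
ρ = (1 − cos θ)/κ = (1 − 0.24397)/0.7185 = 1.05223
z = sin θ / κ = 0.96978/0.7185 = 1.34973
x = ρ cos φ = 1.05223 × cos(286.61°) = 0.30079
y = ρ sin φ = 1.05223 × sin(286.61°) = -1.00833

0.301 -1.008 1.350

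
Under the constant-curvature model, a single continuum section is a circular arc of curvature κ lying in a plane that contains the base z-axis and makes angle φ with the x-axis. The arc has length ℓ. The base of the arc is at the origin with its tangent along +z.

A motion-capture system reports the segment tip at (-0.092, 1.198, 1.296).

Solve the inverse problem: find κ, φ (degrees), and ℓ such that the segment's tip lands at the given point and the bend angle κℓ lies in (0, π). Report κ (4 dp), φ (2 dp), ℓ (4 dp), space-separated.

0.7694 94.39 1.9433

ρ = √(x²+y²) = √(-0.092² + 1.198²) = 1.20153
φ = atan2(y, x) mod 360° = atan2(1.198, -0.092) = 94.3914°
|p|² = ρ² + z² = 1.20153² + 1.296² = 3.12328
κ = 2ρ / |p|² = 2×1.20153 / 3.12328 = 0.76940
θ = 2·atan2(ρ, z) = 2·atan2(1.20153, 1.296) = 1.49518 rad
ℓ = θ/κ = 1.49518/0.76940 = 1.94331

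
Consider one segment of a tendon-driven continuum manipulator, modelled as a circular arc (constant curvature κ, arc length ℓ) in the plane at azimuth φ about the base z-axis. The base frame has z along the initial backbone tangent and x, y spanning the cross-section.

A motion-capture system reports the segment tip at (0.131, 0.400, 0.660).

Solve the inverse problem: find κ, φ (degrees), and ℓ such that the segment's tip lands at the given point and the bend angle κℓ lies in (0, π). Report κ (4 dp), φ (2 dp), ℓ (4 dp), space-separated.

1.3738 71.87 0.8265

ρ = √(x²+y²) = √(0.131² + 0.400²) = 0.42090
φ = atan2(y, x) mod 360° = atan2(0.400, 0.131) = 71.8664°
|p|² = ρ² + z² = 0.42090² + 0.660² = 0.61276
κ = 2ρ / |p|² = 2×0.42090 / 0.61276 = 1.37380
θ = 2·atan2(ρ, z) = 2·atan2(0.42090, 0.660) = 1.13541 rad
ℓ = θ/κ = 1.13541/1.37380 = 0.82647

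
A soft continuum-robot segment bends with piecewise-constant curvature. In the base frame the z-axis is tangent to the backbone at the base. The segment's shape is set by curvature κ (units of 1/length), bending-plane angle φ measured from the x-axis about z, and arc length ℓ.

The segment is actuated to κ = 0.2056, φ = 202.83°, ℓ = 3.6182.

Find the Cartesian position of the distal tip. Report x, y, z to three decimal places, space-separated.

θ = κ·ℓ = 0.2056 × 3.6182 = 0.74390 rad
ρ = (1 − cos θ)/κ = (1 − 0.73583)/0.2056 = 1.28486
z = sin θ / κ = 0.67716/0.2056 = 3.29360
x = ρ cos φ = 1.28486 × cos(202.83°) = -1.18421
y = ρ sin φ = 1.28486 × sin(202.83°) = -0.49853

-1.184 -0.499 3.294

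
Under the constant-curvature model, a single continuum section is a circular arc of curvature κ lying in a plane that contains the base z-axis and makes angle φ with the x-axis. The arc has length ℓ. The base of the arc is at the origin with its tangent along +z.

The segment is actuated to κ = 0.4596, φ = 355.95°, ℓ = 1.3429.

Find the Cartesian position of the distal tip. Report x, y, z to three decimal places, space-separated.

0.400 -0.028 1.259

θ = κ·ℓ = 0.4596 × 1.3429 = 0.61720 rad
ρ = (1 − cos θ)/κ = (1 − 0.81550)/0.4596 = 0.40143
z = sin θ / κ = 0.57875/0.4596 = 1.25925
x = ρ cos φ = 0.40143 × cos(355.95°) = 0.40042
y = ρ sin φ = 0.40143 × sin(355.95°) = -0.02835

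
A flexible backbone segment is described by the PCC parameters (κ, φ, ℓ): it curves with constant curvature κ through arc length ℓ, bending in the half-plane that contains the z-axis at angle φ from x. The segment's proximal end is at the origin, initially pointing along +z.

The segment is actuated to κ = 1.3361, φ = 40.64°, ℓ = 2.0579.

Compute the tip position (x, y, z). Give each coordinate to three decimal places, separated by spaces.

1.093 0.938 0.286

θ = κ·ℓ = 1.3361 × 2.0579 = 2.74956 rad
ρ = (1 − cos θ)/κ = (1 − -0.92413)/1.3361 = 1.44011
z = sin θ / κ = 0.38207/1.3361 = 0.28596
x = ρ cos φ = 1.44011 × cos(40.64°) = 1.09278
y = ρ sin φ = 1.44011 × sin(40.64°) = 0.93795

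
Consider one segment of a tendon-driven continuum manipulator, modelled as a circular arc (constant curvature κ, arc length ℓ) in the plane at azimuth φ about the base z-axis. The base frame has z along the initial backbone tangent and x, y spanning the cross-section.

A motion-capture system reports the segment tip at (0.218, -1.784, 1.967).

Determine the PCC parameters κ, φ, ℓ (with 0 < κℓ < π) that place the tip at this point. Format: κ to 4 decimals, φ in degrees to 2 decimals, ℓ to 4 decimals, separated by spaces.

ρ = √(x²+y²) = √(0.218² + -1.784²) = 1.79727
φ = atan2(y, x) mod 360° = atan2(-1.784, 0.218) = 276.9669°
|p|² = ρ² + z² = 1.79727² + 1.967² = 7.09927
κ = 2ρ / |p|² = 2×1.79727 / 7.09927 = 0.50633
θ = 2·atan2(ρ, z) = 2·atan2(1.79727, 1.967) = 1.48068 rad
ℓ = θ/κ = 1.48068/0.50633 = 2.92436

0.5063 276.97 2.9244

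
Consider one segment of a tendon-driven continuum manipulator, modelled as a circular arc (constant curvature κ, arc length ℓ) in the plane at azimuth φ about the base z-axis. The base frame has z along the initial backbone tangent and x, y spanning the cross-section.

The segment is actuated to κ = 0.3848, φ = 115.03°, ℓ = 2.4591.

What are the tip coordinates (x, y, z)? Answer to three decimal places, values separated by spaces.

-0.457 0.978 2.108

θ = κ·ℓ = 0.3848 × 2.4591 = 0.94626 rad
ρ = (1 − cos θ)/κ = (1 − 0.58472)/0.3848 = 1.07921
z = sin θ / κ = 0.81124/0.3848 = 2.10820
x = ρ cos φ = 1.07921 × cos(115.03°) = -0.45661
y = ρ sin φ = 1.07921 × sin(115.03°) = 0.97786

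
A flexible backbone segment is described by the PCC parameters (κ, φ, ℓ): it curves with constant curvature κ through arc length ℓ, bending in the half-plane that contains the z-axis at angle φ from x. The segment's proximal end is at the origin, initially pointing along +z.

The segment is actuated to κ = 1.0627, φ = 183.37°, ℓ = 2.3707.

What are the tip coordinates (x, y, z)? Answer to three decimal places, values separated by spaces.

θ = κ·ℓ = 1.0627 × 2.3707 = 2.51934 rad
ρ = (1 − cos θ)/κ = (1 − -0.81257)/1.0627 = 1.70563
z = sin θ / κ = 0.58286/1.0627 = 0.54848
x = ρ cos φ = 1.70563 × cos(183.37°) = -1.70268
y = ρ sin φ = 1.70563 × sin(183.37°) = -0.10026

-1.703 -0.100 0.548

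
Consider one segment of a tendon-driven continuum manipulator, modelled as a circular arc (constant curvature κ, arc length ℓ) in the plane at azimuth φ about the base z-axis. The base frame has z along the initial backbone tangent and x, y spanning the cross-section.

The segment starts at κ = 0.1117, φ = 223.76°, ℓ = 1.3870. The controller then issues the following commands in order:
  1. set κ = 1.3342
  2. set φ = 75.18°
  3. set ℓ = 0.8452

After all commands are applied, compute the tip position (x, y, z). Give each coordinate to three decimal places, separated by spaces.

0.110 0.414 0.677

initial: κ=0.1117, φ=223.76°, ℓ=1.3870
cmd 1: set κ=1.3342 → (κ,φ,ℓ)=(1.3342,223.76°,1.3870) → tip=(-0.6908,-0.6615,0.7204)
cmd 2: set φ=75.18° → (κ,φ,ℓ)=(1.3342,75.18°,1.3870) → tip=(0.2446,0.9246,0.7204)
cmd 3: set ℓ=0.8452 → (κ,φ,ℓ)=(1.3342,75.18°,0.8452) → tip=(0.1095,0.4139,0.6771)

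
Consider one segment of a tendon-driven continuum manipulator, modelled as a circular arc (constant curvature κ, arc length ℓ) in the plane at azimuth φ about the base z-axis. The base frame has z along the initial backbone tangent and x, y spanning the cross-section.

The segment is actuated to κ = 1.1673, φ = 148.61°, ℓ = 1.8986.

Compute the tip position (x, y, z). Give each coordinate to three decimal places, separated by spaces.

θ = κ·ℓ = 1.1673 × 1.8986 = 2.21624 rad
ρ = (1 − cos θ)/κ = (1 − -0.60155)/1.1673 = 1.37201
z = sin θ / κ = 0.79884/1.1673 = 0.68434
x = ρ cos φ = 1.37201 × cos(148.61°) = -1.17121
y = ρ sin φ = 1.37201 × sin(148.61°) = 0.71463

-1.171 0.715 0.684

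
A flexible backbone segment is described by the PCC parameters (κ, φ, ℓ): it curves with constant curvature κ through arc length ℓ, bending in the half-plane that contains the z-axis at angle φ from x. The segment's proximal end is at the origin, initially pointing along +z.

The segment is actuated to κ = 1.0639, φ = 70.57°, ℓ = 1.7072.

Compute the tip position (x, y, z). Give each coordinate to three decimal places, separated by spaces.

θ = κ·ℓ = 1.0639 × 1.7072 = 1.81629 rad
ρ = (1 − cos θ)/κ = (1 − -0.24304)/1.0639 = 1.16838
z = sin θ / κ = 0.97002/1.0639 = 0.91176
x = ρ cos φ = 1.16838 × cos(70.57°) = 0.38867
y = ρ sin φ = 1.16838 × sin(70.57°) = 1.10184

0.389 1.102 0.912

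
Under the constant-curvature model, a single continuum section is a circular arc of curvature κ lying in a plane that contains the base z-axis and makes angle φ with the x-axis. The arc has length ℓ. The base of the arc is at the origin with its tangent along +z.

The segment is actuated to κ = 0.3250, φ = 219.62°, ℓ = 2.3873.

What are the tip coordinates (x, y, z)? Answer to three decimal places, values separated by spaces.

θ = κ·ℓ = 0.3250 × 2.3873 = 0.77587 rad
ρ = (1 − cos θ)/κ = (1 − 0.71381)/0.3250 = 0.88058
z = sin θ / κ = 0.70034/0.3250 = 2.15489
x = ρ cos φ = 0.88058 × cos(219.62°) = -0.67831
y = ρ sin φ = 0.88058 × sin(219.62°) = -0.56154

-0.678 -0.562 2.155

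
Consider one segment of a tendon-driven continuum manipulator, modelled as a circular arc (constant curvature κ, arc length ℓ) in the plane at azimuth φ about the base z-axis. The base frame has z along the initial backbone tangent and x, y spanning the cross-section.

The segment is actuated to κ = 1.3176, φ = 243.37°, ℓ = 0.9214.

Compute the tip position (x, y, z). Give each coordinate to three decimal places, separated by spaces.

θ = κ·ℓ = 1.3176 × 0.9214 = 1.21404 rad
ρ = (1 − cos θ)/κ = (1 − 0.34924)/1.3176 = 0.49390
z = sin θ / κ = 0.93703/1.3176 = 0.71117
x = ρ cos φ = 0.49390 × cos(243.37°) = -0.22138
y = ρ sin φ = 0.49390 × sin(243.37°) = -0.44151

-0.221 -0.442 0.711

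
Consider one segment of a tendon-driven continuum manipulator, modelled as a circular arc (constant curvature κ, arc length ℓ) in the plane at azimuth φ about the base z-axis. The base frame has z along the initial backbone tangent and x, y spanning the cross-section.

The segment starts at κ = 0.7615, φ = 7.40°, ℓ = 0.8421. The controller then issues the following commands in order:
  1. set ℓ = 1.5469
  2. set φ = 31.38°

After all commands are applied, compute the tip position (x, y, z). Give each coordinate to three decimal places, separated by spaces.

initial: κ=0.7615, φ=7.40°, ℓ=0.8421
cmd 1: set ℓ=1.5469 → (κ,φ,ℓ)=(0.7615,7.40°,1.5469) → tip=(0.8037,0.1044,1.2132)
cmd 2: set φ=31.38° → (κ,φ,ℓ)=(0.7615,31.38°,1.5469) → tip=(0.6919,0.4220,1.2132)

0.692 0.422 1.213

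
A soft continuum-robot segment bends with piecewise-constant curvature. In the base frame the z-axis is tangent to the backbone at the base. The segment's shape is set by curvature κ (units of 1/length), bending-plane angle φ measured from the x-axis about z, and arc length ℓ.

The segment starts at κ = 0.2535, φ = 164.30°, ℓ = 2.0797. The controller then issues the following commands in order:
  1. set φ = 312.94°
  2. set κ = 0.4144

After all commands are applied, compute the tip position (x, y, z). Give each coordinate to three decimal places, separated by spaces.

initial: κ=0.2535, φ=164.30°, ℓ=2.0797
cmd 1: set φ=312.94° → (κ,φ,ℓ)=(0.2535,312.94°,2.0797) → tip=(0.3649,-0.3921,1.9847)
cmd 2: set κ=0.4144 → (κ,φ,ℓ)=(0.4144,312.94°,2.0797) → tip=(0.5736,-0.6164,1.8316)

0.574 -0.616 1.832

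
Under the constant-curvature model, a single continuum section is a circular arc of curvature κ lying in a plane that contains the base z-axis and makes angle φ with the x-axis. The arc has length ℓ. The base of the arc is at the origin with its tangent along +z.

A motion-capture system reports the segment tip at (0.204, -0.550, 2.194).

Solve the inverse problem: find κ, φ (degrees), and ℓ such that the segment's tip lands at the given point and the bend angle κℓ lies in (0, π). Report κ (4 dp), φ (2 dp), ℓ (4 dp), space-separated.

0.2275 290.35 2.2971

ρ = √(x²+y²) = √(0.204² + -0.550²) = 0.58661
φ = atan2(y, x) mod 360° = atan2(-0.550, 0.204) = 290.3503°
|p|² = ρ² + z² = 0.58661² + 2.194² = 5.15775
κ = 2ρ / |p|² = 2×0.58661 / 5.15775 = 0.22747
θ = 2·atan2(ρ, z) = 2·atan2(0.58661, 2.194) = 0.52252 rad
ℓ = θ/κ = 0.52252/0.22747 = 2.29711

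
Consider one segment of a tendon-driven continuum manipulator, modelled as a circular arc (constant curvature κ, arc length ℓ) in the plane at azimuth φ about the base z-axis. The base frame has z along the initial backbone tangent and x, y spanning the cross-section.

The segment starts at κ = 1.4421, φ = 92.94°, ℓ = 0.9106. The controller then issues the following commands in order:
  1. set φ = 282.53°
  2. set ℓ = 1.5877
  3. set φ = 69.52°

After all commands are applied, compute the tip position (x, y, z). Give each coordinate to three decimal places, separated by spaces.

initial: κ=1.4421, φ=92.94°, ℓ=0.9106
cmd 1: set φ=282.53° → (κ,φ,ℓ)=(1.4421,282.53°,0.9106) → tip=(0.1121,-0.5045,0.6705)
cmd 2: set ℓ=1.5877 → (κ,φ,ℓ)=(1.4421,282.53°,1.5877) → tip=(0.2495,-1.1227,0.5219)
cmd 3: set φ=69.52° → (κ,φ,ℓ)=(1.4421,69.52°,1.5877) → tip=(0.4024,1.0774,0.5219)

0.402 1.077 0.522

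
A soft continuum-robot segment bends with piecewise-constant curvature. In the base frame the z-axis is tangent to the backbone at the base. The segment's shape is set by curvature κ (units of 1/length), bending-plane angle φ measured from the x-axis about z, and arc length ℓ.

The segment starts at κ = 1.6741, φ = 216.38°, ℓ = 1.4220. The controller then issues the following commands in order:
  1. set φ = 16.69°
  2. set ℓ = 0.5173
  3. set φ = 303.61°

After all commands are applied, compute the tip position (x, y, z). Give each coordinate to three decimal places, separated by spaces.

initial: κ=1.6741, φ=216.38°, ℓ=1.4220
cmd 1: set φ=16.69° → (κ,φ,ℓ)=(1.6741,16.69°,1.4220) → tip=(0.9865,0.2958,0.4120)
cmd 2: set ℓ=0.5173 → (κ,φ,ℓ)=(1.6741,16.69°,0.5173) → tip=(0.2015,0.0604,0.4550)
cmd 3: set φ=303.61° → (κ,φ,ℓ)=(1.6741,303.61°,0.5173) → tip=(0.1164,-0.1752,0.4550)

0.116 -0.175 0.455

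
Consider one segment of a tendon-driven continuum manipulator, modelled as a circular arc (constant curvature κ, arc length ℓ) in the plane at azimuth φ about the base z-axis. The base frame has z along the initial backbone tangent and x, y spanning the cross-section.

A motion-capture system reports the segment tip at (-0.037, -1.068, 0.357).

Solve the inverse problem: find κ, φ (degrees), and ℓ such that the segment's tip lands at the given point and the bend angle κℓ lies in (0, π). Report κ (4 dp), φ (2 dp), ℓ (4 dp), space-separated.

1.6836 268.02 1.4830

ρ = √(x²+y²) = √(-0.037² + -1.068²) = 1.06864
φ = atan2(y, x) mod 360° = atan2(-1.068, -0.037) = 268.0158°
|p|² = ρ² + z² = 1.06864² + 0.357² = 1.26944
κ = 2ρ / |p|² = 2×1.06864 / 1.26944 = 1.68364
θ = 2·atan2(ρ, z) = 2·atan2(1.06864, 0.357) = 2.49677 rad
ℓ = θ/κ = 2.49677/1.68364 = 1.48296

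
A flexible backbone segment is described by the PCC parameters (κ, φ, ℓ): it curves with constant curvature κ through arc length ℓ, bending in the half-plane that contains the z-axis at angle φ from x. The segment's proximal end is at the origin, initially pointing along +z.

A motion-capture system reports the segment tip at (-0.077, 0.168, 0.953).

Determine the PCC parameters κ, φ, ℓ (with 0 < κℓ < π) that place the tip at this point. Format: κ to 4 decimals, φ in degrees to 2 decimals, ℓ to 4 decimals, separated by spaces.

ρ = √(x²+y²) = √(-0.077² + 0.168²) = 0.18481
φ = atan2(y, x) mod 360° = atan2(0.168, -0.077) = 114.6236°
|p|² = ρ² + z² = 0.18481² + 0.953² = 0.94236
κ = 2ρ / |p|² = 2×0.18481 / 0.94236 = 0.39222
θ = 2·atan2(ρ, z) = 2·atan2(0.18481, 0.953) = 0.38308 rad
ℓ = θ/κ = 0.38308/0.39222 = 0.97671

0.3922 114.62 0.9767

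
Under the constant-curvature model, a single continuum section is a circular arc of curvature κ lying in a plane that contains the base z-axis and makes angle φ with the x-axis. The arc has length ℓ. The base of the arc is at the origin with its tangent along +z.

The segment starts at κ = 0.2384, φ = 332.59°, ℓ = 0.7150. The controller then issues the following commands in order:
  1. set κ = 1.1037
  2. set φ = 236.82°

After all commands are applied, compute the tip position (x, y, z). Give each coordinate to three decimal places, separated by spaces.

initial: κ=0.2384, φ=332.59°, ℓ=0.7150
cmd 1: set κ=1.1037 → (κ,φ,ℓ)=(1.1037,332.59°,0.7150) → tip=(0.2377,-0.1233,0.6431)
cmd 2: set φ=236.82° → (κ,φ,ℓ)=(1.1037,236.82°,0.7150) → tip=(-0.1465,-0.2241,0.6431)

-0.147 -0.224 0.643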